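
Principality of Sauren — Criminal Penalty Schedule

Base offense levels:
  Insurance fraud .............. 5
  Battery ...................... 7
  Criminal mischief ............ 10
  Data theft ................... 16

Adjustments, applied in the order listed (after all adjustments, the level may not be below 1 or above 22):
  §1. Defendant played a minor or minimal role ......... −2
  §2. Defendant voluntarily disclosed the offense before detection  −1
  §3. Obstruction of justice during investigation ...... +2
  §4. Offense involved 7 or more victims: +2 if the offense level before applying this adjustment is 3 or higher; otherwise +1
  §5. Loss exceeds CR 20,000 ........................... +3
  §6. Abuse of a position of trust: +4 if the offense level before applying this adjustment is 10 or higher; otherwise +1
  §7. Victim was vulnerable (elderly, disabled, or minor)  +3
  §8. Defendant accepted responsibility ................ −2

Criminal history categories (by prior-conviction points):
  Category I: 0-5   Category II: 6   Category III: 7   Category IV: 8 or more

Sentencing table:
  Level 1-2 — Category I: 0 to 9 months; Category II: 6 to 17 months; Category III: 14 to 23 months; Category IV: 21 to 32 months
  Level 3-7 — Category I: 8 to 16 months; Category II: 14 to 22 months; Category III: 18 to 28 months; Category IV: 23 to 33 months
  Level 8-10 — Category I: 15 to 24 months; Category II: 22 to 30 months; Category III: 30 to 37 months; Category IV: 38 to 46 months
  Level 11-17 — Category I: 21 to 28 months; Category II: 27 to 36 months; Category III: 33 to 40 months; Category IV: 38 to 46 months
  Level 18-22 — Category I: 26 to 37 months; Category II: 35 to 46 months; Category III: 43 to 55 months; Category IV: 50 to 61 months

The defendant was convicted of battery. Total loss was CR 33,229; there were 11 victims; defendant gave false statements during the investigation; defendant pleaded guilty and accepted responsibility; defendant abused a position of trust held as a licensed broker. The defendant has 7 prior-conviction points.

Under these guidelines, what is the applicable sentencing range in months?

Base offense level for battery: 7.
§3 applies: 7 + 2 = 9.
§4 applies (level before this adjustment is 9 ≥ 3, so +2): 9 + 2 = 11.
§5 applies: 11 + 3 = 14.
§6 applies (level before this adjustment is 14 ≥ 10, so +4): 14 + 4 = 18.
§7 does not apply.
§8 applies: 18 − 2 = 16.
Final offense level: 16.
Criminal history: 7 prior points → Category III (7).
Level 16 falls in the 11-17 band.
Grid: Level 11-17 × Category III = 33-40 months.

33-40 months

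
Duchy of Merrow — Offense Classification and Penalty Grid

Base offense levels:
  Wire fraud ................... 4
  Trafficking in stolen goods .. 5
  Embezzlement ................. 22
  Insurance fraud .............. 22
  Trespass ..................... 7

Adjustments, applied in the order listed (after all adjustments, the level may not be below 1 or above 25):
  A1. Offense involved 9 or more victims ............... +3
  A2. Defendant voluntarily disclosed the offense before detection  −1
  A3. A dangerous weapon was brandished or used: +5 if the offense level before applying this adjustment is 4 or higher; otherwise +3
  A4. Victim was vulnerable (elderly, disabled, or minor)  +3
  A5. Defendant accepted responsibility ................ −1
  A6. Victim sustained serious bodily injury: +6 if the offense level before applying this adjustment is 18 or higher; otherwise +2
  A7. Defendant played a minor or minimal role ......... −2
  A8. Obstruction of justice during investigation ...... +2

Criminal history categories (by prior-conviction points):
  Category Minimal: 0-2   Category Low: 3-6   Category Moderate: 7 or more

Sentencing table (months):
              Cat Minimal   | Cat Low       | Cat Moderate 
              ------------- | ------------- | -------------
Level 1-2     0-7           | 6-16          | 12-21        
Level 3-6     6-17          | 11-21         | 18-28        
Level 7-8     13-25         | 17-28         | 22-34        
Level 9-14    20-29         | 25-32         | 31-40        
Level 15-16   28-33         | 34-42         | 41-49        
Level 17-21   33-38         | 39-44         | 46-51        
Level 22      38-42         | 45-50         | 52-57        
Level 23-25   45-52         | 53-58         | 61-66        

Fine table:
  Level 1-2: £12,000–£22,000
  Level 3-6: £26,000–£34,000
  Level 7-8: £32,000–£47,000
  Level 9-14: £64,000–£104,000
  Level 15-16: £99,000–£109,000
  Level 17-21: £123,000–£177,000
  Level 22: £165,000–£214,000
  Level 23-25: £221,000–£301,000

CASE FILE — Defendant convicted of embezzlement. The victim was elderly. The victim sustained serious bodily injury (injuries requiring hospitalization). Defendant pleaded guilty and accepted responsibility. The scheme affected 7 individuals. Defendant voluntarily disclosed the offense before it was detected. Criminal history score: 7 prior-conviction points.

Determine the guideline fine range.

Base offense level for embezzlement: 22.
A1 does not apply.
A2 applies: 22 − 1 = 21.
A3 does not apply.
A4 applies: 21 + 3 = 24.
A5 applies: 24 − 1 = 23.
A6 applies (level before this adjustment is 23 ≥ 18, so +6): 23 + 6 = 29.
Level 29 exceeds the maximum of 25; capped at 25.
Final offense level: 25.
Level 25 falls in the 23-25 band.
Fine table: Level 23-25 → £221,000–£301,000.

£221,000–£301,000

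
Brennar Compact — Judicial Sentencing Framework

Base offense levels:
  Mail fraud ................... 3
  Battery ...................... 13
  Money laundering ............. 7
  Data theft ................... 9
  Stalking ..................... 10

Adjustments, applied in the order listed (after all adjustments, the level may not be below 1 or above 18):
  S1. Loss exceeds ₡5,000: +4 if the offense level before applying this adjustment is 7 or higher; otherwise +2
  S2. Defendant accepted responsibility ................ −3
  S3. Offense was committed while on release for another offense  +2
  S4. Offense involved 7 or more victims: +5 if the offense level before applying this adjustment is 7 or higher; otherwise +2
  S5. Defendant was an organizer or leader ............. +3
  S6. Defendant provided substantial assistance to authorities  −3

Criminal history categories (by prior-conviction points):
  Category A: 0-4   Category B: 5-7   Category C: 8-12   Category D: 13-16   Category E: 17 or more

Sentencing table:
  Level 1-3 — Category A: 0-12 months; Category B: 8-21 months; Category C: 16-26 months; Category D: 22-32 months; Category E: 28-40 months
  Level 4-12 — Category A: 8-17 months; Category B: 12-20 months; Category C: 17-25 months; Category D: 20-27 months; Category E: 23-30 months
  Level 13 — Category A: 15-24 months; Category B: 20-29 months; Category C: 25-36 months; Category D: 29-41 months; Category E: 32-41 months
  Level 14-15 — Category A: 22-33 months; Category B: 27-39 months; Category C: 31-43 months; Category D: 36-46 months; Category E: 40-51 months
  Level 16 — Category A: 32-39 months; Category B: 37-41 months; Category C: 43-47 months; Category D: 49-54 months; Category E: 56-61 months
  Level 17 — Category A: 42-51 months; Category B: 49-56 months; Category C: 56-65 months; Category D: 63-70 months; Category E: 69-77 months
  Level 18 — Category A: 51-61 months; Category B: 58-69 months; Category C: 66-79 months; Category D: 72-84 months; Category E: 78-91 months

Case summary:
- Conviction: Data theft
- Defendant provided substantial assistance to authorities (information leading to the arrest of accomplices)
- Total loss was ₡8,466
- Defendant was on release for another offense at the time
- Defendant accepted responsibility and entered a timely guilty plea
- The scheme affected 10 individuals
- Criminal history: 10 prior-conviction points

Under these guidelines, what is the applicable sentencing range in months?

31-43 months

Base offense level for data theft: 9.
S1 applies (level before this adjustment is 9 ≥ 7, so +4): 9 + 4 = 13.
S2 applies: 13 − 3 = 10.
S3 applies: 10 + 2 = 12.
S4 applies (level before this adjustment is 12 ≥ 7, so +5): 12 + 5 = 17.
S6 applies: 17 − 3 = 14.
Final offense level: 14.
Criminal history: 10 prior points → Category C (8-12).
Level 14 falls in the 14-15 band.
Grid: Level 14-15 × Category C = 31-43 months.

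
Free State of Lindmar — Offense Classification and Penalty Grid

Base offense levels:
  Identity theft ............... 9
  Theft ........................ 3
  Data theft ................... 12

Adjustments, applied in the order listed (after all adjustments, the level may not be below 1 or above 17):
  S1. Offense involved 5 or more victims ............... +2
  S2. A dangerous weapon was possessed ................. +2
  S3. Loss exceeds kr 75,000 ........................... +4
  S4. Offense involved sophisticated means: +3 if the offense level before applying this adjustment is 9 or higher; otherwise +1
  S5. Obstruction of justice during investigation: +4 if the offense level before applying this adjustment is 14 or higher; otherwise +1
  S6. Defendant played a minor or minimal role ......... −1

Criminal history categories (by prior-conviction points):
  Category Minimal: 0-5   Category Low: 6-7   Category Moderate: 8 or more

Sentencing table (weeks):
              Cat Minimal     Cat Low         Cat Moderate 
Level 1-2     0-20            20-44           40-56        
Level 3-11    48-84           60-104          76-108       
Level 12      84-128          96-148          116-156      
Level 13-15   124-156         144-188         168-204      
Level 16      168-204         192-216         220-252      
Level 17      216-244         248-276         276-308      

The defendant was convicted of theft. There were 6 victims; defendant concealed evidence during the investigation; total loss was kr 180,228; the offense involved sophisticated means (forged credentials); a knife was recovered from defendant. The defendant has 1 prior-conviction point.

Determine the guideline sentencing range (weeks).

Base offense level for theft: 3.
S1 applies: 3 + 2 = 5.
S2 applies: 5 + 2 = 7.
S3 applies: 7 + 4 = 11.
S4 applies (level before this adjustment is 11 ≥ 9, so +3): 11 + 3 = 14.
S5 applies (level before this adjustment is 14 ≥ 14, so +4): 14 + 4 = 18.
Level 18 exceeds the maximum of 17; capped at 17.
Final offense level: 17.
Criminal history: 1 prior point → Category Minimal (0-5).
Level 17 falls in the 17 band.
Grid: Level 17 × Category Minimal = 216-244 weeks.

216-244 weeks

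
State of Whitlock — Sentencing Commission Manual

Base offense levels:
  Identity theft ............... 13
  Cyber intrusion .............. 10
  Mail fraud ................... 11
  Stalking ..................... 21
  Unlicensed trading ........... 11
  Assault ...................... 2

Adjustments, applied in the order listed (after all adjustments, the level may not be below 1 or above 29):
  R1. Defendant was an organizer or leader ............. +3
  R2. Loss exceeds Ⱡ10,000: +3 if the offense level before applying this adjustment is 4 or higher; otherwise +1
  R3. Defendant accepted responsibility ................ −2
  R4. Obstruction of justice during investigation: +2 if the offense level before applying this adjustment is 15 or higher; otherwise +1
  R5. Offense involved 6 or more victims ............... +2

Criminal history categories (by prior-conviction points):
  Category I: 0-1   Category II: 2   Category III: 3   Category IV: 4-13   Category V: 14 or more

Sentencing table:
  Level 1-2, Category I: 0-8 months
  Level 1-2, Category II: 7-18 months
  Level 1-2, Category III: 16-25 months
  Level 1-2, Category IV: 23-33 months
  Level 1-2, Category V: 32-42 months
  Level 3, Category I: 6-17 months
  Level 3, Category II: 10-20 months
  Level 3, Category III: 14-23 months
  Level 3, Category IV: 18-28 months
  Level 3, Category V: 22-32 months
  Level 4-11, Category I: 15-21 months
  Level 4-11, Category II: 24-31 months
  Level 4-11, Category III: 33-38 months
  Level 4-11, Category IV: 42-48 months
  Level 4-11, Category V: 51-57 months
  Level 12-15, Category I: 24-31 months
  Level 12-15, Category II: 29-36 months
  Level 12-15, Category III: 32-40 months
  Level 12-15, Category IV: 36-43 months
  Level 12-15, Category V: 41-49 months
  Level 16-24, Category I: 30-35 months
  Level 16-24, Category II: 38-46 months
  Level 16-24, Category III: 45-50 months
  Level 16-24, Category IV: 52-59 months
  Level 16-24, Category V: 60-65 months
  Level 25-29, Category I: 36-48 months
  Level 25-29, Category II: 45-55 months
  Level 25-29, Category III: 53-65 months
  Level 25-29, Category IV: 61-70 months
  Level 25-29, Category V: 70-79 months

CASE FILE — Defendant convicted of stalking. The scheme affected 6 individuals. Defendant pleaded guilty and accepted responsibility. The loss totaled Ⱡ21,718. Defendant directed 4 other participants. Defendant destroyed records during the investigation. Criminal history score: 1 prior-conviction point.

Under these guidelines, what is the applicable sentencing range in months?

36-48 months

Base offense level for stalking: 21.
R1 applies: 21 + 3 = 24.
R2 applies (level before this adjustment is 24 ≥ 4, so +3): 24 + 3 = 27.
R3 applies: 27 − 2 = 25.
R4 applies (level before this adjustment is 25 ≥ 15, so +2): 25 + 2 = 27.
R5 applies: 27 + 2 = 29.
Final offense level: 29.
Criminal history: 1 prior point → Category I (0-1).
Level 29 falls in the 25-29 band.
Grid: Level 25-29 × Category I = 36-48 months.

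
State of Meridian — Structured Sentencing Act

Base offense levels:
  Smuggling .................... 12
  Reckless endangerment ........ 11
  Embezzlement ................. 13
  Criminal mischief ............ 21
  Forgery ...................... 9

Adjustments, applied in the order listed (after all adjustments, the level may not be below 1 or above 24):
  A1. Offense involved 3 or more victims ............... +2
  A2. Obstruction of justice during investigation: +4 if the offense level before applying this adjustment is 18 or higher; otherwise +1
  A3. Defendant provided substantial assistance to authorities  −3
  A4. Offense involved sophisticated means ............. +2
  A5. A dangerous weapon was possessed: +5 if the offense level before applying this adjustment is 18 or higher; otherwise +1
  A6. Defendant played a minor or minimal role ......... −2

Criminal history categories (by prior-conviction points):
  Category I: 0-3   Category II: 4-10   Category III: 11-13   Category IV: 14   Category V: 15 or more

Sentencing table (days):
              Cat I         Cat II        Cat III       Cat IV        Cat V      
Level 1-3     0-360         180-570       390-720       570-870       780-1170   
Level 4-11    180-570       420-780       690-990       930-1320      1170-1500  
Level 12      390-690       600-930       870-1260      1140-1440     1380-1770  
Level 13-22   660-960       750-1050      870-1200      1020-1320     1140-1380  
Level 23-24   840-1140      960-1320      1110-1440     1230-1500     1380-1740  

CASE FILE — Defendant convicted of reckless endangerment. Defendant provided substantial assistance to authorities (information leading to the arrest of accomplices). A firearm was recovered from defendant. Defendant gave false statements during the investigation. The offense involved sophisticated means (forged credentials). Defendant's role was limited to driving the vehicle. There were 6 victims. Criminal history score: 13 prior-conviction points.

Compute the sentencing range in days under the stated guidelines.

870-1260 days

Base offense level for reckless endangerment: 11.
A1 applies: 11 + 2 = 13.
A2 applies (level before this adjustment is 13 < 18, so +1): 13 + 1 = 14.
A3 applies: 14 − 3 = 11.
A4 applies: 11 + 2 = 13.
A5 applies (level before this adjustment is 13 < 18, so +1): 13 + 1 = 14.
A6 applies: 14 − 2 = 12.
Final offense level: 12.
Criminal history: 13 prior points → Category III (11-13).
Level 12 falls in the 12 band.
Grid: Level 12 × Category III = 870-1260 days.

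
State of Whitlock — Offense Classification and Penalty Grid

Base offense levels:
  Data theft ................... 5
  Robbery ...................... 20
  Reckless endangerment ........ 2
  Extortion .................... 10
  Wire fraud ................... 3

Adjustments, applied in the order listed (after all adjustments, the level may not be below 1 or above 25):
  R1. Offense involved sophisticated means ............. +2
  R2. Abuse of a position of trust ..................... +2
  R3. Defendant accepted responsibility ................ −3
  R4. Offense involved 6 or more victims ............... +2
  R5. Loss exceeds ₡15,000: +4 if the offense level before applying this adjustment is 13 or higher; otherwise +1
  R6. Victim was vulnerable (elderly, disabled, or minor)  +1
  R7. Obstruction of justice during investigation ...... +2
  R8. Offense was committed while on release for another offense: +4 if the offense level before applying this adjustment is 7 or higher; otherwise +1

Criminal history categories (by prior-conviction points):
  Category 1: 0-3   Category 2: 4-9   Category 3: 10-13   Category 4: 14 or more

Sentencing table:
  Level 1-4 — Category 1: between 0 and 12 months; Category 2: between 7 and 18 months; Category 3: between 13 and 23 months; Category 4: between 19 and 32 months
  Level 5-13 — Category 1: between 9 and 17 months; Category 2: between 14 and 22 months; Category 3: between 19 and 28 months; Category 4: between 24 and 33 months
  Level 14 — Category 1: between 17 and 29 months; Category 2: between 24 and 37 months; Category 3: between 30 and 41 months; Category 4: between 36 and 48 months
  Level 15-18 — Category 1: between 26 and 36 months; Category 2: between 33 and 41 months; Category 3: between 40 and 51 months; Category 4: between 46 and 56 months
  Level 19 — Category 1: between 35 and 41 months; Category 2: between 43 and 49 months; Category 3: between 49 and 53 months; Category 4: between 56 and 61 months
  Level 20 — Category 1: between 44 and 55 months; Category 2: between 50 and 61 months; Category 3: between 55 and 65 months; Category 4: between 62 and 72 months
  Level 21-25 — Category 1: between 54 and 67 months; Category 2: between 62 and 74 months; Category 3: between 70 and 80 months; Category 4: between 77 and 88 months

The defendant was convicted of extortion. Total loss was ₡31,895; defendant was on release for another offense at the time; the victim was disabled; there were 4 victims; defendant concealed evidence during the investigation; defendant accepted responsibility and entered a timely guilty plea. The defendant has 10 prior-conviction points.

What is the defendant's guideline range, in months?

40-51 months

Base offense level for extortion: 10.
R3 applies: 10 − 3 = 7.
R4 does not apply.
R5 applies (level before this adjustment is 7 < 13, so +1): 7 + 1 = 8.
R6 applies: 8 + 1 = 9.
R7 applies: 9 + 2 = 11.
R8 applies (level before this adjustment is 11 ≥ 7, so +4): 11 + 4 = 15.
Final offense level: 15.
Criminal history: 10 prior points → Category 3 (10-13).
Level 15 falls in the 15-18 band.
Grid: Level 15-18 × Category 3 = 40-51 months.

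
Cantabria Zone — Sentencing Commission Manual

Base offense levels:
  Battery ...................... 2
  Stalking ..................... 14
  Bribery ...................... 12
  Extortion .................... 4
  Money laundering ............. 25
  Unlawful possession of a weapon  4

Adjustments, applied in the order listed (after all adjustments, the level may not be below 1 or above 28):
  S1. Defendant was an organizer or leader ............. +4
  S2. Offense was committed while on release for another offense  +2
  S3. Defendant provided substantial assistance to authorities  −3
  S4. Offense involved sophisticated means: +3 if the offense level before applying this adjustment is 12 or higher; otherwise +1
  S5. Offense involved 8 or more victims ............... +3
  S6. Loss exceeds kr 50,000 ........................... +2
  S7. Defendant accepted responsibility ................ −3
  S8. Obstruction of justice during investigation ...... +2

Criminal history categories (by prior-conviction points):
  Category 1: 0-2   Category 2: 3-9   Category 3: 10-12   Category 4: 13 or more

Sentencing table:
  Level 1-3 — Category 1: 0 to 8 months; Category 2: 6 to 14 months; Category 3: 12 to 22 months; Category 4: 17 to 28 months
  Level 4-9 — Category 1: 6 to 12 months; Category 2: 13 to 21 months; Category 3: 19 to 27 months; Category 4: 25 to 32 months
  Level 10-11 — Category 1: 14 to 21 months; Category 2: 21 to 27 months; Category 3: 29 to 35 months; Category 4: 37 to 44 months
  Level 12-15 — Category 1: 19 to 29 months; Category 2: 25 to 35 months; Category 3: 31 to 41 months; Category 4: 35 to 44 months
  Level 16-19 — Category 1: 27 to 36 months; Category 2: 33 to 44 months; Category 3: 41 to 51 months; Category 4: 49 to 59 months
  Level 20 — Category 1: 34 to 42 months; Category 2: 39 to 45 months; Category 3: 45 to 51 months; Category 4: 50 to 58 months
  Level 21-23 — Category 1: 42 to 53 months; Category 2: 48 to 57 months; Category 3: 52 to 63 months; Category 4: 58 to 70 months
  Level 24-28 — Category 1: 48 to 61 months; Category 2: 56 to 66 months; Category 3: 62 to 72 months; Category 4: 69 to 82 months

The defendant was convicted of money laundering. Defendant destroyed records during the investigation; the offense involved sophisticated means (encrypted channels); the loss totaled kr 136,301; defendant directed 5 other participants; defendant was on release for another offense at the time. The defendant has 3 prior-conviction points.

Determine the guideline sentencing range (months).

56-66 months

Base offense level for money laundering: 25.
S1 applies: 25 + 4 = 29.
S2 applies: 29 + 2 = 31.
S3 does not apply.
S4 applies (level before this adjustment is 31 ≥ 12, so +3): 31 + 3 = 34.
S6 applies: 34 + 2 = 36.
S7 does not apply.
S8 applies: 36 + 2 = 38.
Level 38 exceeds the maximum of 28; capped at 28.
Final offense level: 28.
Criminal history: 3 prior points → Category 2 (3-9).
Level 28 falls in the 24-28 band.
Grid: Level 24-28 × Category 2 = 56-66 months.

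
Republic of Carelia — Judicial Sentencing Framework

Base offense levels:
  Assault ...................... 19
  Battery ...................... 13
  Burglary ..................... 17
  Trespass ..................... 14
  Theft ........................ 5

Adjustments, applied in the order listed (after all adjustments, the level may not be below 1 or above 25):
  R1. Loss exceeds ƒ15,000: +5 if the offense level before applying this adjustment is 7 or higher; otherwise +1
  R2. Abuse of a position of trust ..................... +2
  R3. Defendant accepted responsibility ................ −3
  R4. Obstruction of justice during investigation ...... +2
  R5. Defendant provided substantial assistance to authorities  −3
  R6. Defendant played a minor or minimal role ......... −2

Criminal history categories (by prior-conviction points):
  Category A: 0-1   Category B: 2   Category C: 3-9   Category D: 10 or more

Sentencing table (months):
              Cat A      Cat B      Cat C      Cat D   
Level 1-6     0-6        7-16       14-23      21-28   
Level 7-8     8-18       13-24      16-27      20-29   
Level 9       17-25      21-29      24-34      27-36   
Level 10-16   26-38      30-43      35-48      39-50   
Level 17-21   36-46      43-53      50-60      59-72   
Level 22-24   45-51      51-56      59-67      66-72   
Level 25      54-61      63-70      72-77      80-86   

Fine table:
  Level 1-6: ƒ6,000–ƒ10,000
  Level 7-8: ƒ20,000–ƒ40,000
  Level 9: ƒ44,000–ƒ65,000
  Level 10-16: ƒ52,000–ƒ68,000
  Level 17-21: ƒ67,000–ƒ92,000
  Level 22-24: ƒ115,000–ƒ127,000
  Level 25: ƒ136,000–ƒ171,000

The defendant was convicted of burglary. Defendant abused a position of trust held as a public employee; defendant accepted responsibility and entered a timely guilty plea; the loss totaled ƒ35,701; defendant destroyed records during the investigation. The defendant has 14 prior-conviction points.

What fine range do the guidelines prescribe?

ƒ115,000–ƒ127,000

Base offense level for burglary: 17.
R1 applies (level before this adjustment is 17 ≥ 7, so +5): 17 + 5 = 22.
R2 applies: 22 + 2 = 24.
R3 applies: 24 − 3 = 21.
R4 applies: 21 + 2 = 23.
Final offense level: 23.
Level 23 falls in the 22-24 band.
Fine table: Level 22-24 → ƒ115,000–ƒ127,000.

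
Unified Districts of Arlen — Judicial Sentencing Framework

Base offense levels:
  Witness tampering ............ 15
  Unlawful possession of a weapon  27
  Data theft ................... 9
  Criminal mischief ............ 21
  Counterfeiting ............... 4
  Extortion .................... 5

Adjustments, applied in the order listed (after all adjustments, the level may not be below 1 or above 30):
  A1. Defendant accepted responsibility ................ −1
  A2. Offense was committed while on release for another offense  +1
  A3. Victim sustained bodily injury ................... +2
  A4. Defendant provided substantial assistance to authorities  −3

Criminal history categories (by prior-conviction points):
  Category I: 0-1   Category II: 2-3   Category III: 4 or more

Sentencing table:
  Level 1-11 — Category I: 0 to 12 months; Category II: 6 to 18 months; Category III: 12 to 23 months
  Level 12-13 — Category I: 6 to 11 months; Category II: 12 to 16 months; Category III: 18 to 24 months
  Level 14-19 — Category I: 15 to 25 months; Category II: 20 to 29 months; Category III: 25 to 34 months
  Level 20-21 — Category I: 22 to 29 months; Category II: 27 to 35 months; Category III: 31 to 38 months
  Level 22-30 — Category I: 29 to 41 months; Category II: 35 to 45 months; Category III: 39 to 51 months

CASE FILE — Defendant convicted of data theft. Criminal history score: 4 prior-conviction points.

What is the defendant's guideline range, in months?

12-23 months

Base offense level for data theft: 9.
Final offense level: 9.
Criminal history: 4 prior points → Category III (4+).
Level 9 falls in the 1-11 band.
Grid: Level 1-11 × Category III = 12-23 months.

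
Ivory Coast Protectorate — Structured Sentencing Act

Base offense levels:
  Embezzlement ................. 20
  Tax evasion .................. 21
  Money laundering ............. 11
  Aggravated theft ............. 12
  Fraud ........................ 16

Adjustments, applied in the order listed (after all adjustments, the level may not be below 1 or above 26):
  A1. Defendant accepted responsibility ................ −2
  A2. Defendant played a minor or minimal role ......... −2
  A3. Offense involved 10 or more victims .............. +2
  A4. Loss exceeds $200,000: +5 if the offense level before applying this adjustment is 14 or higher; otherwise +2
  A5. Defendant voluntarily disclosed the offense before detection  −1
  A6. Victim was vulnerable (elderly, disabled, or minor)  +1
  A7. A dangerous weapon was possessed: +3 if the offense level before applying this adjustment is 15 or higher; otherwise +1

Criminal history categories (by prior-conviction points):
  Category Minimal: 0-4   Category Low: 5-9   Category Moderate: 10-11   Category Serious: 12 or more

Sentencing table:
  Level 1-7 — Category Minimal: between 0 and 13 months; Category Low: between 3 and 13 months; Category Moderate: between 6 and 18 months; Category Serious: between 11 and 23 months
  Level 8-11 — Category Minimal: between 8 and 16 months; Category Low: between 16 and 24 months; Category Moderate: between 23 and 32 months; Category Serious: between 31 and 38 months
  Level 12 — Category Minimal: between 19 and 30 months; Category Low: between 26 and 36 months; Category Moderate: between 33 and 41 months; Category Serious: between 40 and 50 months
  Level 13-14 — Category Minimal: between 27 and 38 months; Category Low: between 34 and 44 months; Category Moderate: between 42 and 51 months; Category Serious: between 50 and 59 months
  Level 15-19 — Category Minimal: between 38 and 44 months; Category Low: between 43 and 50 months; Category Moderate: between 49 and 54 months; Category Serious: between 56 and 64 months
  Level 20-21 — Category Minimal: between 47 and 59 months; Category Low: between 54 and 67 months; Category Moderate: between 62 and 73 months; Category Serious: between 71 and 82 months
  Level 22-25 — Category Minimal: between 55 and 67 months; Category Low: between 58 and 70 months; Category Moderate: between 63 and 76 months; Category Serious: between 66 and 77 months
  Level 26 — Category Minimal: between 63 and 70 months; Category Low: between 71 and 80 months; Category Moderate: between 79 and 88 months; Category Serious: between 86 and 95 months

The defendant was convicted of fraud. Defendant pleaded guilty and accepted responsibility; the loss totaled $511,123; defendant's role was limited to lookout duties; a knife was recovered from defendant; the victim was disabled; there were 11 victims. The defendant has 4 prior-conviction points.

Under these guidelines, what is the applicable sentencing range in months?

55-67 months

Base offense level for fraud: 16.
A1 applies: 16 − 2 = 14.
A2 applies: 14 − 2 = 12.
A3 applies: 12 + 2 = 14.
A4 applies (level before this adjustment is 14 ≥ 14, so +5): 14 + 5 = 19.
A5 does not apply.
A6 applies: 19 + 1 = 20.
A7 applies (level before this adjustment is 20 ≥ 15, so +3): 20 + 3 = 23.
Final offense level: 23.
Criminal history: 4 prior points → Category Minimal (0-4).
Level 23 falls in the 22-25 band.
Grid: Level 22-25 × Category Minimal = 55-67 months.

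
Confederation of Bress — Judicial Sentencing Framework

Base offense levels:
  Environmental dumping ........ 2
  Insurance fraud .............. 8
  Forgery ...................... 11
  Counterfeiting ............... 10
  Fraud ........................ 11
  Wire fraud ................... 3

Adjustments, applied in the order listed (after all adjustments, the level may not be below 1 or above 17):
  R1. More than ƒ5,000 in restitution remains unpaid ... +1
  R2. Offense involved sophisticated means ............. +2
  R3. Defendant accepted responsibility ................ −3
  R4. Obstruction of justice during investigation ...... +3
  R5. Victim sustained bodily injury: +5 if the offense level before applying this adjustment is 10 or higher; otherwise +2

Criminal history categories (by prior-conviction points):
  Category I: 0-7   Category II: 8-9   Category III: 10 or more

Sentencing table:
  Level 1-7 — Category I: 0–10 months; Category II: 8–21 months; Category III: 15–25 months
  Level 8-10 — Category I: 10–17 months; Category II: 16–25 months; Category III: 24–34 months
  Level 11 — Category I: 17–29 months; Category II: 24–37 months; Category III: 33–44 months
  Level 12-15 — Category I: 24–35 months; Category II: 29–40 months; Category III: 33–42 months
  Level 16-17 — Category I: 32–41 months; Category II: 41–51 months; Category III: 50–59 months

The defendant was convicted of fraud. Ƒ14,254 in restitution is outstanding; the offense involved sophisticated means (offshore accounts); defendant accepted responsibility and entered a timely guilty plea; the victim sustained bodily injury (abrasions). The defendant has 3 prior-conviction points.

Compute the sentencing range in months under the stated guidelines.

Base offense level for fraud: 11.
R1 applies: 11 + 1 = 12.
R2 applies: 12 + 2 = 14.
R3 applies: 14 − 3 = 11.
R5 applies (level before this adjustment is 11 ≥ 10, so +5): 11 + 5 = 16.
Final offense level: 16.
Criminal history: 3 prior points → Category I (0-7).
Level 16 falls in the 16-17 band.
Grid: Level 16-17 × Category I = 32-41 months.

32-41 months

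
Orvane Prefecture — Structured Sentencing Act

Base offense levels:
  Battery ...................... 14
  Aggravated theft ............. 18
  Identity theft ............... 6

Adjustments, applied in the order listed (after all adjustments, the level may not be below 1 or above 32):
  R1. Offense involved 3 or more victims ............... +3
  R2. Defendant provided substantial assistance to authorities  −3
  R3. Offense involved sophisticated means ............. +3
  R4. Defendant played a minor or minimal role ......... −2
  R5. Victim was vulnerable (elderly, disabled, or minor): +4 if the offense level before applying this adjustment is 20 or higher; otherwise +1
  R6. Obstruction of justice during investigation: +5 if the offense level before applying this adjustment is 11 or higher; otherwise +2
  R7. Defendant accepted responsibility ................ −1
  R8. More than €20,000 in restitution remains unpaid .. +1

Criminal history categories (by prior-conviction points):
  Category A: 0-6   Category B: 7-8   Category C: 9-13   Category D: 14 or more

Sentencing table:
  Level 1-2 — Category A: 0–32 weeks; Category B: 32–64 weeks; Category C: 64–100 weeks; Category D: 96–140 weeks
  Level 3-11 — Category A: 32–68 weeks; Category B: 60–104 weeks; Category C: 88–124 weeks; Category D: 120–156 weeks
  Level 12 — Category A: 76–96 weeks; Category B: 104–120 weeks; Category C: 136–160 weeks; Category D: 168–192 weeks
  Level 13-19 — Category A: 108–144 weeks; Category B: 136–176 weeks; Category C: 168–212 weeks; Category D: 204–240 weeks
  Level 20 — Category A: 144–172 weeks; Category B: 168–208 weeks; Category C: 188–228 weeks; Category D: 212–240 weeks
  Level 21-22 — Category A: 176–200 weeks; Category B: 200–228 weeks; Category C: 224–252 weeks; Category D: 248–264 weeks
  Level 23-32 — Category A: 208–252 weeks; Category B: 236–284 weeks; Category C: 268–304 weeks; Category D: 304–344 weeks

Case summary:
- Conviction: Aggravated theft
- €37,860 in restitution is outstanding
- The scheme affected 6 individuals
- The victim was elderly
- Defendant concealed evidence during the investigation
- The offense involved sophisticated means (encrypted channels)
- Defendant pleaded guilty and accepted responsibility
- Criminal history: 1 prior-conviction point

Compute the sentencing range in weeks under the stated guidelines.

208-252 weeks

Base offense level for aggravated theft: 18.
R1 applies: 18 + 3 = 21.
R3 applies: 21 + 3 = 24.
R5 applies (level before this adjustment is 24 ≥ 20, so +4): 24 + 4 = 28.
R6 applies (level before this adjustment is 28 ≥ 11, so +5): 28 + 5 = 33.
R7 applies: 33 − 1 = 32.
R8 applies: 32 + 1 = 33.
Level 33 exceeds the maximum of 32; capped at 32.
Final offense level: 32.
Criminal history: 1 prior point → Category A (0-6).
Level 32 falls in the 23-32 band.
Grid: Level 23-32 × Category A = 208-252 weeks.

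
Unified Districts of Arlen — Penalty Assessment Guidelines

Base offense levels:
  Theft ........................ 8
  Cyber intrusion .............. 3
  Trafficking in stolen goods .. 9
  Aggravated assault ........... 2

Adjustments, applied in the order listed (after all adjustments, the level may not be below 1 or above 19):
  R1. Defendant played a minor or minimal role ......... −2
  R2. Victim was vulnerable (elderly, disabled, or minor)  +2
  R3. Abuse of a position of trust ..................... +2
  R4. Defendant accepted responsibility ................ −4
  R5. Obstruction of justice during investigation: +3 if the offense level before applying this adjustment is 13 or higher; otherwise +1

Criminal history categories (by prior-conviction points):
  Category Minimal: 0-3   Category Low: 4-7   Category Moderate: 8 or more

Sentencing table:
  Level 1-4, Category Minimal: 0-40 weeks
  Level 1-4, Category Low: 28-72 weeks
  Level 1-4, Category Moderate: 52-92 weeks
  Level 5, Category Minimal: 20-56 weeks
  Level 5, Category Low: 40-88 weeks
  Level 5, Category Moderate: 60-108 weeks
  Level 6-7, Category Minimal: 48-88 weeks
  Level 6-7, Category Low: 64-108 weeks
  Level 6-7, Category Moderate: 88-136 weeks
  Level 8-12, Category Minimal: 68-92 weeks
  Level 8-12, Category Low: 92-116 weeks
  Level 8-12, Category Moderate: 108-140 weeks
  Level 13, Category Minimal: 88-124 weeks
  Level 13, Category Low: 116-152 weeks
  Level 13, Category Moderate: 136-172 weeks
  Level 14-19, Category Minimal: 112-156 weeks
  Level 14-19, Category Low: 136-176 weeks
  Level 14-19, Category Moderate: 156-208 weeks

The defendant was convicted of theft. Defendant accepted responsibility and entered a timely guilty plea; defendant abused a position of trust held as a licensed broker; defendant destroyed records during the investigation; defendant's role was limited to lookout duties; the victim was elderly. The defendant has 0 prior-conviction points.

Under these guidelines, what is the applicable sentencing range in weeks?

Base offense level for theft: 8.
R1 applies: 8 − 2 = 6.
R2 applies: 6 + 2 = 8.
R3 applies: 8 + 2 = 10.
R4 applies: 10 − 4 = 6.
R5 applies (level before this adjustment is 6 < 13, so +1): 6 + 1 = 7.
Final offense level: 7.
Criminal history: 0 prior points → Category Minimal (0-3).
Level 7 falls in the 6-7 band.
Grid: Level 6-7 × Category Minimal = 48-88 weeks.

48-88 weeks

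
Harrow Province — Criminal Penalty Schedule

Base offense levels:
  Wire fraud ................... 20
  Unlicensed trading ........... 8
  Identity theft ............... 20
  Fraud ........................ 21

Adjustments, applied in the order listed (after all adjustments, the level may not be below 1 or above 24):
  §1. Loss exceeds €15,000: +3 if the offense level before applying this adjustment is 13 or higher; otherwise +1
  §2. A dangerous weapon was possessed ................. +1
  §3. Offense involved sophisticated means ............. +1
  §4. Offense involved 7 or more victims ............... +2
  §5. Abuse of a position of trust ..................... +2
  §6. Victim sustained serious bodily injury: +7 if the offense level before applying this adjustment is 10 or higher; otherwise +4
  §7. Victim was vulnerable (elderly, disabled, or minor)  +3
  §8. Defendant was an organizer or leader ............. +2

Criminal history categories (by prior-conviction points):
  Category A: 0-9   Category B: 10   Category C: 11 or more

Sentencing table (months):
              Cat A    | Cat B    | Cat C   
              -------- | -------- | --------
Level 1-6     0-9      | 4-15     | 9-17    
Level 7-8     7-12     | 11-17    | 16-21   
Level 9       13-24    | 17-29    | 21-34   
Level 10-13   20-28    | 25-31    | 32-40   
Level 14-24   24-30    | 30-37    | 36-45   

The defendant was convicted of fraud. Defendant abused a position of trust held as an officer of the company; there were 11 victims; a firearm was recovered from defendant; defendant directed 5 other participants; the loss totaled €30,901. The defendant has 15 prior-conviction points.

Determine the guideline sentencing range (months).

Base offense level for fraud: 21.
§1 applies (level before this adjustment is 21 ≥ 13, so +3): 21 + 3 = 24.
§2 applies: 24 + 1 = 25.
§3 does not apply.
§4 applies: 25 + 2 = 27.
§5 applies: 27 + 2 = 29.
§8 applies: 29 + 2 = 31.
Level 31 exceeds the maximum of 24; capped at 24.
Final offense level: 24.
Criminal history: 15 prior points → Category C (11+).
Level 24 falls in the 14-24 band.
Grid: Level 14-24 × Category C = 36-45 months.

36-45 months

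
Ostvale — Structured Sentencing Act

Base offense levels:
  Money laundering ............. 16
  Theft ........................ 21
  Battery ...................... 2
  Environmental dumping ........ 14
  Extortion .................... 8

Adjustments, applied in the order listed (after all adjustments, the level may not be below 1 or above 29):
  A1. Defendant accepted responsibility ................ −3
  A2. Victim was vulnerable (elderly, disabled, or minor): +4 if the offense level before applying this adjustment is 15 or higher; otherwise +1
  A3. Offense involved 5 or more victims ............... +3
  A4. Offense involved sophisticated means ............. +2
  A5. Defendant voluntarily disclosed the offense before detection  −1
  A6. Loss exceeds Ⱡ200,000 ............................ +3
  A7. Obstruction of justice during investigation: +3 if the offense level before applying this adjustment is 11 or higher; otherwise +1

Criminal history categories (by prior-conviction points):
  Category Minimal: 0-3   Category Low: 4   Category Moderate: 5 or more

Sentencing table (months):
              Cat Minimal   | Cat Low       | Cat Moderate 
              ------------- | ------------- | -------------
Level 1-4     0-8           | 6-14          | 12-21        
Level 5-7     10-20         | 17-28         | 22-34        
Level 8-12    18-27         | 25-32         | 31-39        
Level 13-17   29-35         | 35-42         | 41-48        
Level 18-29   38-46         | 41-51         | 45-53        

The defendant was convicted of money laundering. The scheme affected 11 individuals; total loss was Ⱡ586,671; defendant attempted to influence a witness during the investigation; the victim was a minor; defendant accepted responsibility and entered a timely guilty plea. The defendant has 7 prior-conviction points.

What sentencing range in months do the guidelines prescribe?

45-53 months

Base offense level for money laundering: 16.
A1 applies: 16 − 3 = 13.
A2 applies (level before this adjustment is 13 < 15, so +1): 13 + 1 = 14.
A3 applies: 14 + 3 = 17.
A4 does not apply.
A6 applies: 17 + 3 = 20.
A7 applies (level before this adjustment is 20 ≥ 11, so +3): 20 + 3 = 23.
Final offense level: 23.
Criminal history: 7 prior points → Category Moderate (5+).
Level 23 falls in the 18-29 band.
Grid: Level 18-29 × Category Moderate = 45-53 months.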